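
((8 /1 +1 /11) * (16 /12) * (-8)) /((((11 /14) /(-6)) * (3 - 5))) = -39872 /121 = -329.52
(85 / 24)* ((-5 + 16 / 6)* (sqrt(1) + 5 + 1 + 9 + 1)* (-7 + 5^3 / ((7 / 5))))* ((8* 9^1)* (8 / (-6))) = 1109760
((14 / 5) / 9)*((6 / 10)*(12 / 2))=28 / 25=1.12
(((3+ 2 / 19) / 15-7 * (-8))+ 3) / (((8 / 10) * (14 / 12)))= 8437 / 133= 63.44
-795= -795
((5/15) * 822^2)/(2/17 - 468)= -1914438/3977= -481.38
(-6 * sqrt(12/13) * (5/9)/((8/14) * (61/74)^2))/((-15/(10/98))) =27380 * sqrt(39)/3047499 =0.06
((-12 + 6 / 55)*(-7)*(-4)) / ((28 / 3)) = -1962 / 55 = -35.67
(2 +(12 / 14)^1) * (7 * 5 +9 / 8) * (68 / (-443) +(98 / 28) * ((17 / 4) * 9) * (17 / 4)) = 11651793625 / 198464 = 58709.86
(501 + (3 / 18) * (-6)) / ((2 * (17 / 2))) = 500 / 17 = 29.41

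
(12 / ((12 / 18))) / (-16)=-1.12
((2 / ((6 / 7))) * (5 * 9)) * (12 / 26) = 630 / 13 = 48.46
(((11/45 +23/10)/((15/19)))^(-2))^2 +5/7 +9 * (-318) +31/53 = -380365636591845479320/132962827753190771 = -2860.69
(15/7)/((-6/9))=-45/14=-3.21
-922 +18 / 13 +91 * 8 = -2504 / 13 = -192.62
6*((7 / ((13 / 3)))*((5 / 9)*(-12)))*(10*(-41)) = 344400 / 13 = 26492.31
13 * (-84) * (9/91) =-108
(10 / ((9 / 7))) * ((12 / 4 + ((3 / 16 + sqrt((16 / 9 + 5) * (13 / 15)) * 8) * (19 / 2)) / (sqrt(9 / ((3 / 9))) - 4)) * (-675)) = -79800 * sqrt(3965) / 11 - 106400 * sqrt(11895) / 33 - 842625 / 44 - 448875 * sqrt(3) / 176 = -832023.46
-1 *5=-5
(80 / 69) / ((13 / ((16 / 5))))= 256 / 897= 0.29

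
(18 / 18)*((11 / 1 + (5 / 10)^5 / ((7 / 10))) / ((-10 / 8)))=-1237 / 140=-8.84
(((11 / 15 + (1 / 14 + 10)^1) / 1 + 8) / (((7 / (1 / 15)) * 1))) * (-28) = -7898 / 1575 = -5.01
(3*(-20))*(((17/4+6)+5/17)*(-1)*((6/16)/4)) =59.31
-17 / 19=-0.89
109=109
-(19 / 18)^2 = -361 / 324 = -1.11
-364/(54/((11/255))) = -2002/6885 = -0.29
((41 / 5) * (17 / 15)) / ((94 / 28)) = 9758 / 3525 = 2.77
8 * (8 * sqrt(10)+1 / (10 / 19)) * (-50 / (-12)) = 190 / 3+800 * sqrt(10) / 3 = 906.61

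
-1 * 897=-897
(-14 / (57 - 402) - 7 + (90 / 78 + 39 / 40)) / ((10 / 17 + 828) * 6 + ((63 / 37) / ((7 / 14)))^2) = -4033699633 / 4161085980480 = -0.00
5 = 5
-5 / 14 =-0.36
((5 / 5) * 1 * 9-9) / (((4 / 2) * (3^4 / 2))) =0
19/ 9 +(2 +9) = 118/ 9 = 13.11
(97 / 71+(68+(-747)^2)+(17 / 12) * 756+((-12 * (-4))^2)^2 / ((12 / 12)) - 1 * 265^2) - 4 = 411610882 / 71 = 5797336.37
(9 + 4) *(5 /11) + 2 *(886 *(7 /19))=137679 /209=658.75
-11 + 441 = 430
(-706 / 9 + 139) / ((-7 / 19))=-10355 / 63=-164.37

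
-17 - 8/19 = -331/19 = -17.42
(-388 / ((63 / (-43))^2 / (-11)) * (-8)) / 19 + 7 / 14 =-126189101 / 150822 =-836.68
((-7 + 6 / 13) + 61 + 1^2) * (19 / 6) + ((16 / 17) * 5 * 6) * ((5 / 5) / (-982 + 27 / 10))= 2280248819 / 12985518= 175.60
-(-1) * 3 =3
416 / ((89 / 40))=16640 / 89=186.97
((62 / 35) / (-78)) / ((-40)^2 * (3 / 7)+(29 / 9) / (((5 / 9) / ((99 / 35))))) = -155 / 4791969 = -0.00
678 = 678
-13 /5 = -2.60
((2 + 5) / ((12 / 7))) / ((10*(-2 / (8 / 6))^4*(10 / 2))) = 98 / 6075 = 0.02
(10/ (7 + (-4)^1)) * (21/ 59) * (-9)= -630/ 59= -10.68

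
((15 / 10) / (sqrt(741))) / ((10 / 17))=17 *sqrt(741) / 4940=0.09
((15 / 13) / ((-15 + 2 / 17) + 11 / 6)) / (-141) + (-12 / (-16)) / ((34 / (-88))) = -26828283 / 13825097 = -1.94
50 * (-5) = -250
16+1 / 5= 81 / 5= 16.20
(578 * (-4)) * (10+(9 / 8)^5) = -111764681 / 4096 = -27286.30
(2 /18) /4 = 1 /36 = 0.03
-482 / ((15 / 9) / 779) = -1126434 / 5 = -225286.80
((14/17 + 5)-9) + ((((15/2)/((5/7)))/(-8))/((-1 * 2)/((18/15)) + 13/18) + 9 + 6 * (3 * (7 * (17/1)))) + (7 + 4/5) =1466769/680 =2157.01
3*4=12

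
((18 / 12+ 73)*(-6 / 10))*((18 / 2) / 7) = -4023 / 70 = -57.47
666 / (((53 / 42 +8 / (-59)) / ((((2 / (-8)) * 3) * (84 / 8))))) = -25992981 / 5582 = -4656.57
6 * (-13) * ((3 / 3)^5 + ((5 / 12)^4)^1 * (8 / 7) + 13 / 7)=-97435 / 432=-225.54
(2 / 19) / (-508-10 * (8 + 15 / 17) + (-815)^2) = 34 / 214351901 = 0.00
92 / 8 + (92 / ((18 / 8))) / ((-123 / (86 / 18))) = 197501 / 19926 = 9.91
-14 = -14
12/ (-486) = -2/ 81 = -0.02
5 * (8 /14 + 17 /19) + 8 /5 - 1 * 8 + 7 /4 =7131 /2660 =2.68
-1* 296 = -296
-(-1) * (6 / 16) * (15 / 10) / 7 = 9 / 112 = 0.08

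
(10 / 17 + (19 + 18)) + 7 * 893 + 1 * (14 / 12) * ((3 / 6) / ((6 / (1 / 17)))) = 7697239 / 1224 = 6288.59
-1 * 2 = -2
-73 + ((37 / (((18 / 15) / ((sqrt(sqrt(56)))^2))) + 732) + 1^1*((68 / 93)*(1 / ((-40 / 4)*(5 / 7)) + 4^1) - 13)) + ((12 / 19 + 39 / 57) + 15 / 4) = 884.62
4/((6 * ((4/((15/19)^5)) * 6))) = 84375/9904396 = 0.01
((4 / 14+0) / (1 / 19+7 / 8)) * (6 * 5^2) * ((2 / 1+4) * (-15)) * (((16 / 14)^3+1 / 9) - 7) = 22437.60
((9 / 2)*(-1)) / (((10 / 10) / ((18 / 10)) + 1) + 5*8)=-81 / 748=-0.11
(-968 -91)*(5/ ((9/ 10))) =-17650/ 3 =-5883.33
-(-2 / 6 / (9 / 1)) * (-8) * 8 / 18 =-32 / 243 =-0.13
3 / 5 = 0.60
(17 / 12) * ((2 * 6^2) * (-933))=-95166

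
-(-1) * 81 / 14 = 81 / 14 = 5.79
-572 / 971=-0.59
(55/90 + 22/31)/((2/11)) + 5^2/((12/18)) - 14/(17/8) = 724277/18972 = 38.18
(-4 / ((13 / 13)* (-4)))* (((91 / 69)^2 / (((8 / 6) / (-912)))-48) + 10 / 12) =-3925843 / 3174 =-1236.88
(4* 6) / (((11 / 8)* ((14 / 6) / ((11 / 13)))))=576 / 91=6.33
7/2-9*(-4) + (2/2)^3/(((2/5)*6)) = 39.92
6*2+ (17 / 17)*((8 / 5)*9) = 132 / 5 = 26.40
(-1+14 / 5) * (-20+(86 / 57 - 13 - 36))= -11541 / 95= -121.48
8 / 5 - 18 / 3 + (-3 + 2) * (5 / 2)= -69 / 10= -6.90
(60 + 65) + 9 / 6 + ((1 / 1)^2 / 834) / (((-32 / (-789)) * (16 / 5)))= 18006819 / 142336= 126.51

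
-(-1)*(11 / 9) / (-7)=-11 / 63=-0.17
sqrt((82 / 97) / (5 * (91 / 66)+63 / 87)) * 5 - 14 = -12.33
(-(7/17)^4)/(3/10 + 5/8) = -96040/3090277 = -0.03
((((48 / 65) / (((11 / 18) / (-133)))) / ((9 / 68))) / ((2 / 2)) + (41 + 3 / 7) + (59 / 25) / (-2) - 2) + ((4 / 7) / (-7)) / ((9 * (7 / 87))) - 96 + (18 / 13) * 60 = -8748525833 / 7357350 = -1189.09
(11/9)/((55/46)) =46/45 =1.02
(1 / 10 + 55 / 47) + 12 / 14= 6999 / 3290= 2.13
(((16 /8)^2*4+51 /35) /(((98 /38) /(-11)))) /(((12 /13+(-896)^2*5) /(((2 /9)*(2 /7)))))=-1660087 /1409529463335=-0.00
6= 6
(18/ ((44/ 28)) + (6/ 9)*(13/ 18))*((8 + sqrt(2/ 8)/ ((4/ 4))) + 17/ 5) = 84371/ 594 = 142.04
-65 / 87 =-0.75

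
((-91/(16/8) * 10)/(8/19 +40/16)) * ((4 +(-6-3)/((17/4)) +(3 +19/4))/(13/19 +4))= -107587025/335886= -320.31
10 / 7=1.43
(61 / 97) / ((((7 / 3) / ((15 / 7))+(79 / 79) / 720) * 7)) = 8784 / 106603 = 0.08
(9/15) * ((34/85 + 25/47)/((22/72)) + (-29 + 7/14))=-394731/25850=-15.27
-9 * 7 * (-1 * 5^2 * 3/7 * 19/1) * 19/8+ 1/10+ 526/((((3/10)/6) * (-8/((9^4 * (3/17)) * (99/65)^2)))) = -80477744753/22984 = -3501468.18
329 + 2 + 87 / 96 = 10621 / 32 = 331.91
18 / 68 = 9 / 34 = 0.26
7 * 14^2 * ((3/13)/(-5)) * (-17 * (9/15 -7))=-2239104/325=-6889.55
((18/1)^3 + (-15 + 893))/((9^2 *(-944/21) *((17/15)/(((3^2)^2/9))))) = -117425/8024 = -14.63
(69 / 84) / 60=23 / 1680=0.01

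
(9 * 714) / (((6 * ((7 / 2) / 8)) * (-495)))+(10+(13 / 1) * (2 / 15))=224 / 33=6.79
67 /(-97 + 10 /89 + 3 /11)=-65593 /94586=-0.69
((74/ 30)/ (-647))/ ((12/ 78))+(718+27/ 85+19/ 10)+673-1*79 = 43364422/ 32997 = 1314.19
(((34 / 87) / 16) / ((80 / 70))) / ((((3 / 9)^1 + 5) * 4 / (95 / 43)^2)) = 1073975 / 219631616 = 0.00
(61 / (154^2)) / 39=61 / 924924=0.00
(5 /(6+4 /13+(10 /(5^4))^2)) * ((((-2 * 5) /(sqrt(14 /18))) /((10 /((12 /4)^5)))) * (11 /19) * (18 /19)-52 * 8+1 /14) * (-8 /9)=5923125000 * sqrt(7) /147175007+1314218750 /4484557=399.53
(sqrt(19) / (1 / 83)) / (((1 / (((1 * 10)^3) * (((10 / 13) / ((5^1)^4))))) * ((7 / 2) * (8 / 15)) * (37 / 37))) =4980 * sqrt(19) / 91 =238.54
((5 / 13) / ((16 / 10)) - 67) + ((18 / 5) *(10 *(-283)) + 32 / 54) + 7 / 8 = -7197811 / 702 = -10253.29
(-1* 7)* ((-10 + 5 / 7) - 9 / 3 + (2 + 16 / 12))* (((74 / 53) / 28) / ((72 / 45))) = 1.95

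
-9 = -9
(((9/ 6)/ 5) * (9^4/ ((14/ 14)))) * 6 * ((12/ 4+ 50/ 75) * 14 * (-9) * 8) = -218245104/ 5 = -43649020.80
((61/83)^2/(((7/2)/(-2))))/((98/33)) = -0.10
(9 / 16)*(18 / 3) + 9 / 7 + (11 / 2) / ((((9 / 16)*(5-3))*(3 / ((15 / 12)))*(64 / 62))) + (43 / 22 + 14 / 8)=687809 / 66528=10.34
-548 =-548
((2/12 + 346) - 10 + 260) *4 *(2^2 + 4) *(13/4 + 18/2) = 701092/3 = 233697.33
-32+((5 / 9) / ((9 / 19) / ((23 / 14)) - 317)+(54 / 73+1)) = -2751749548 / 90930771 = -30.26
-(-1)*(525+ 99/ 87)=15258/ 29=526.14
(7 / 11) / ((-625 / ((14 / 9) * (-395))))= 7742 / 12375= 0.63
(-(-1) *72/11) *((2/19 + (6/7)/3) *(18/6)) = 11232/1463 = 7.68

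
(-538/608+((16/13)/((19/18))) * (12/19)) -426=-31998635/75088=-426.15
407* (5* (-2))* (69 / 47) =-280830 / 47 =-5975.11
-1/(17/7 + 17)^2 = -49/18496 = -0.00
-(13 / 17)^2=-169 / 289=-0.58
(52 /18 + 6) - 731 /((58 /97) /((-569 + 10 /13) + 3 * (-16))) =753372.25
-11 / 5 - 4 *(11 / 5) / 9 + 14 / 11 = -943 / 495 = -1.91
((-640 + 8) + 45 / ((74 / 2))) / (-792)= 23339 / 29304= 0.80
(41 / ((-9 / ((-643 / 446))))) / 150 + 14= 8455763 / 602100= 14.04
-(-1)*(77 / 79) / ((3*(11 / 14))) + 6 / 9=256 / 237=1.08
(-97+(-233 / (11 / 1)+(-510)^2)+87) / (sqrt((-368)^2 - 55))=2860757 * sqrt(89) / 38181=706.85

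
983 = 983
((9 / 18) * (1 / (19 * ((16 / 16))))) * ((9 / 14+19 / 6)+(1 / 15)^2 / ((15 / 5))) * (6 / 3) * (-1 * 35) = -18007 / 2565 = -7.02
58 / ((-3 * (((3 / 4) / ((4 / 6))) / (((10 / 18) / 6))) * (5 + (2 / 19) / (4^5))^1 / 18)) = -22568960 / 3939921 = -5.73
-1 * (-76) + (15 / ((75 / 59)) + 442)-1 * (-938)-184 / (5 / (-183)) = 41011 / 5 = 8202.20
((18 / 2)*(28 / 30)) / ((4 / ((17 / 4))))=357 / 40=8.92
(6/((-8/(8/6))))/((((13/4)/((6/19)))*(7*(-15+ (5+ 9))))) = 0.01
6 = 6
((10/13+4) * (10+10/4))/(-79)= -0.75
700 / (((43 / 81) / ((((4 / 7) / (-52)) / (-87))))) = 2700 / 16211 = 0.17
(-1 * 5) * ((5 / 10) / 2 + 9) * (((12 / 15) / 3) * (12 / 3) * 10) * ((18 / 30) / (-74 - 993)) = 296 / 1067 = 0.28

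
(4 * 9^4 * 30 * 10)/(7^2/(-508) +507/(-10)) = -19997928000/129023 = -154995.06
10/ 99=0.10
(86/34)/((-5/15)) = -129/17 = -7.59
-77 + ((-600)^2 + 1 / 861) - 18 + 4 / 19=5887689358 / 16359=359905.21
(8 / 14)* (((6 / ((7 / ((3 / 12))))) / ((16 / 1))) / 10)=3 / 3920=0.00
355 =355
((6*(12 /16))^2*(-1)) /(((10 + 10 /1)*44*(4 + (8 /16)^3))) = -27 /4840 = -0.01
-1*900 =-900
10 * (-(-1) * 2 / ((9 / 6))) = 40 / 3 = 13.33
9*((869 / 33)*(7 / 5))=1659 / 5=331.80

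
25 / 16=1.56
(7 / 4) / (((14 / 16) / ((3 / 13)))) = 6 / 13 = 0.46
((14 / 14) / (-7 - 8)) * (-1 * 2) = 2 / 15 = 0.13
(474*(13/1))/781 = 6162/781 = 7.89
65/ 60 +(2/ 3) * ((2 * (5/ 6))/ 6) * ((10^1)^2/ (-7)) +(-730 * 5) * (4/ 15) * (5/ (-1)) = 3678019/ 756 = 4865.10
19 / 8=2.38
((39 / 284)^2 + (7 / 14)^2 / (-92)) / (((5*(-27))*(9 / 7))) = -104797 / 1126965960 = -0.00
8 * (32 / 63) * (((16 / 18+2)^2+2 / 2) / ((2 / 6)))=113.93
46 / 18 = 23 / 9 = 2.56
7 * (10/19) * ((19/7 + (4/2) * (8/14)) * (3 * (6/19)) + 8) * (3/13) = 46500/4693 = 9.91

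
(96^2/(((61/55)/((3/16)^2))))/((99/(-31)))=-5580/61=-91.48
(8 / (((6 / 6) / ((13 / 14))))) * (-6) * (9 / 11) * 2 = -72.94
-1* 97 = -97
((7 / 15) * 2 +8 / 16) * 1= 43 / 30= 1.43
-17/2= -8.50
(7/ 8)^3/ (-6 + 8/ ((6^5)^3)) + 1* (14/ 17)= 609656360614/ 856408364761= 0.71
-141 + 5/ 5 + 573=433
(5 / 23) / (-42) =-0.01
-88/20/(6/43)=-473/15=-31.53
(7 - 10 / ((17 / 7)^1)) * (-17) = -49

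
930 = 930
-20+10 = -10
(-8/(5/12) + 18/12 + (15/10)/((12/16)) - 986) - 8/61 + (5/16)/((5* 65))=-63556107/63440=-1001.83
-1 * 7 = -7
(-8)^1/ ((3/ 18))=-48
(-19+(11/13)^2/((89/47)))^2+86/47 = 3706677762374/10632889007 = 348.60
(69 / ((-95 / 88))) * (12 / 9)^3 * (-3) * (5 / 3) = 129536 / 171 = 757.52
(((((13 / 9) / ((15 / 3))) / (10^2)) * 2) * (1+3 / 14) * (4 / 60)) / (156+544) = 221 / 330750000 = 0.00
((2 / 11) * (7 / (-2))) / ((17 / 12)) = -84 / 187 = -0.45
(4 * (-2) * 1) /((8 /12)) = -12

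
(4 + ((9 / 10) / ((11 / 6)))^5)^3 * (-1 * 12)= -100012687985636881541623933716 / 127479497357655364990234375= -784.54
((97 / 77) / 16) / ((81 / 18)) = 97 / 5544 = 0.02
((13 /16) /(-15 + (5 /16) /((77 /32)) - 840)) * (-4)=1001 /263300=0.00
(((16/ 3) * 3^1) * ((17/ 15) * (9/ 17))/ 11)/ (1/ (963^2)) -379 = 44492867/ 55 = 808961.22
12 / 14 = 6 / 7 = 0.86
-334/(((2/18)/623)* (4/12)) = -5618214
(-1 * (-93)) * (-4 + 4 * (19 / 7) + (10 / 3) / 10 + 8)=9889 / 7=1412.71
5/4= 1.25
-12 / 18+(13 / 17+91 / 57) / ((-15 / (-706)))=1605638 / 14535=110.47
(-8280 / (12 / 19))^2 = 171872100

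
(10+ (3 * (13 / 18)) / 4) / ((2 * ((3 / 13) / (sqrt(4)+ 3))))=16445 / 144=114.20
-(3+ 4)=-7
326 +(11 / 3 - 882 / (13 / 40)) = -92983 / 39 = -2384.18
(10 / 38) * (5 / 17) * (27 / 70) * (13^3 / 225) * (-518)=-243867 / 1615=-151.00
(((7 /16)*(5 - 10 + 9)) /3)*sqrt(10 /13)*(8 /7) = 2*sqrt(130) /39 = 0.58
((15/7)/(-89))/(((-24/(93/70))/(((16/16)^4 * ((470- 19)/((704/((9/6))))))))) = 11439/8931328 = 0.00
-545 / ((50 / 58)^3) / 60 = -2658401 / 187500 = -14.18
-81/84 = -27/28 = -0.96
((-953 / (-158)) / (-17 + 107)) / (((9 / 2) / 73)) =69569 / 63990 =1.09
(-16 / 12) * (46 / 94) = -92 / 141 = -0.65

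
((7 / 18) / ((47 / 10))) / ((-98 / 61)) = -0.05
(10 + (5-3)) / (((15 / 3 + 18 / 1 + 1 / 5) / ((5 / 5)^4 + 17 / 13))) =450 / 377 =1.19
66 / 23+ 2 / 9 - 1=433 / 207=2.09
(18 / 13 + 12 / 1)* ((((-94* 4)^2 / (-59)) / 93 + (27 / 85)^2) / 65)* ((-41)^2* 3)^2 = -1500774392049980634 / 11166273625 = -134402437.42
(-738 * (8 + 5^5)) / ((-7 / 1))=2312154 / 7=330307.71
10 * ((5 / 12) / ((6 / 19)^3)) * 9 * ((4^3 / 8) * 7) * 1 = 1200325 / 18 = 66684.72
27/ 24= 9/ 8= 1.12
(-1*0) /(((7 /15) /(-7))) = 0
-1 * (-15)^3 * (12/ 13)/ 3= 13500/ 13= 1038.46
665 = 665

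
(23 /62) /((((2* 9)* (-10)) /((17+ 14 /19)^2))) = -0.65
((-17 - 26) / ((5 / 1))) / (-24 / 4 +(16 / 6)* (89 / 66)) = 4257 / 1190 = 3.58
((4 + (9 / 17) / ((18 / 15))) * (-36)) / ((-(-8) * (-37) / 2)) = 1.08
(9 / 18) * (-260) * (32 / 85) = -832 / 17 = -48.94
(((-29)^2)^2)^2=500246412961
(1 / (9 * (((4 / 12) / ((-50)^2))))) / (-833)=-2500 / 2499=-1.00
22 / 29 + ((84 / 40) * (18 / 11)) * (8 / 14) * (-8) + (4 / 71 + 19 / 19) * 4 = -1214566 / 113245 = -10.73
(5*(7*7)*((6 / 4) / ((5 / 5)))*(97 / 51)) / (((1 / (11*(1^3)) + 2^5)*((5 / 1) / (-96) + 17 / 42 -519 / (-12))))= 29278480 / 58611767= 0.50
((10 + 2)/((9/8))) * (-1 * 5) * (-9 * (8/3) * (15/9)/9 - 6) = 15040/27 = 557.04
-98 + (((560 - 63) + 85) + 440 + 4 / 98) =45278 / 49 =924.04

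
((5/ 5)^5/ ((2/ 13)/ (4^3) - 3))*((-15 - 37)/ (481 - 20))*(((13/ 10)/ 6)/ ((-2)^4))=4394/ 8623005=0.00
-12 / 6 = -2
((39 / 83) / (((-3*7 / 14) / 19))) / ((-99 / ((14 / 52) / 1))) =133 / 8217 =0.02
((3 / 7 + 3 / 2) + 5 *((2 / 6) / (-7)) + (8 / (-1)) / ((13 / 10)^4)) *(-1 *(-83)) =-110570027 / 1199562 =-92.18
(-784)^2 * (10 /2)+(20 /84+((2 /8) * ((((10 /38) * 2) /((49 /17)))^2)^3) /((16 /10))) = 6003734853074157447713705 /1953526651635207243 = 3073280.24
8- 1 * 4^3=-56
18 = 18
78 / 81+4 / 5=238 / 135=1.76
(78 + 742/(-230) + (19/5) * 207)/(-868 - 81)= -99058/109135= -0.91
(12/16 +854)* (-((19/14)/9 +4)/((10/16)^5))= -7324209152/196875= -37202.33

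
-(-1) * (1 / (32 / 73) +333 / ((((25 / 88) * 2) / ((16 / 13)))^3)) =3720529956709 / 1098500000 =3386.92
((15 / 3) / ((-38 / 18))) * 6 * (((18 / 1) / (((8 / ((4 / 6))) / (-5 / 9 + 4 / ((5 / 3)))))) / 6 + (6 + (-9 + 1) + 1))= 7.66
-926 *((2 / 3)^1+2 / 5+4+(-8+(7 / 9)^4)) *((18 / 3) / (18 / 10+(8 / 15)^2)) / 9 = 779904980 / 1025703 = 760.36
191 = 191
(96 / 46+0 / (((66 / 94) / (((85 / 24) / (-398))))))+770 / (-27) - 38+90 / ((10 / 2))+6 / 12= -57047 / 1242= -45.93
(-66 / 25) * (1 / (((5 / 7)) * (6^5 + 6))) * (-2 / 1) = 154 / 162125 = 0.00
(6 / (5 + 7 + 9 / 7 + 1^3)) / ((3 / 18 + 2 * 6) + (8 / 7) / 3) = 441 / 13175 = 0.03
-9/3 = -3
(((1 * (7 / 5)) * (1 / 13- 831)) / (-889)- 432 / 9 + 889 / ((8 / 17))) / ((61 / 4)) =121674311 / 1007110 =120.82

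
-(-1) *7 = 7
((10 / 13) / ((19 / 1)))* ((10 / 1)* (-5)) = -500 / 247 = -2.02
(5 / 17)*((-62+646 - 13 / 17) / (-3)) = -16525 / 289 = -57.18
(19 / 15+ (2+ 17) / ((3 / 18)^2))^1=685.27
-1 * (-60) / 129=20 / 43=0.47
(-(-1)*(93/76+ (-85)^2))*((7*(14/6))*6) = 26910457/38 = 708169.92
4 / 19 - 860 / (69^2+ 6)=2728 / 90573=0.03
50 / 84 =25 / 42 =0.60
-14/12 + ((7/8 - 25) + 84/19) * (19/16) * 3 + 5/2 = -26443/384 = -68.86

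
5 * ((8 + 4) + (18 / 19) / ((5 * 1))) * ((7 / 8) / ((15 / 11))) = 39.11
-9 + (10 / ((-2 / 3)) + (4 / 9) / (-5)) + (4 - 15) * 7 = -4549 / 45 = -101.09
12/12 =1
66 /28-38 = -499 /14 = -35.64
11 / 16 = 0.69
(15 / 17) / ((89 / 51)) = 45 / 89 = 0.51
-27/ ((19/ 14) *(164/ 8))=-756/ 779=-0.97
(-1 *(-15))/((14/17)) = 255/14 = 18.21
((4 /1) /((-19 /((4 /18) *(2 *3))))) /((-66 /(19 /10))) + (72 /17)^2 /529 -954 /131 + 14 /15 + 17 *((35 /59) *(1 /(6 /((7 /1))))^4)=1042386811919471 /84225677508720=12.38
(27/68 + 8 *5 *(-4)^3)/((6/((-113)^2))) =-2222482757/408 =-5447261.66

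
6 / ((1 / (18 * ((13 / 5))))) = 1404 / 5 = 280.80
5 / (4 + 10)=5 / 14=0.36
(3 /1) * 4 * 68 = 816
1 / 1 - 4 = -3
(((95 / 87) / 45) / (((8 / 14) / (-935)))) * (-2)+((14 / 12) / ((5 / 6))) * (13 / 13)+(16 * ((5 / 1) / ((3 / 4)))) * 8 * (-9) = -59501663 / 7830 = -7599.19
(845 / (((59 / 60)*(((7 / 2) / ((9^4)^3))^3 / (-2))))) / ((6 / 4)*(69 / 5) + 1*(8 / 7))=-182750377108546582828847279560155663792000 / 4420339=-41343068282443175247158030000000000.00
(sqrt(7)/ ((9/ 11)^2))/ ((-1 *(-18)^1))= 121 *sqrt(7)/ 1458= 0.22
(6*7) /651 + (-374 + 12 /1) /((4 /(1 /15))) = -5551 /930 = -5.97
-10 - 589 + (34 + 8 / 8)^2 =626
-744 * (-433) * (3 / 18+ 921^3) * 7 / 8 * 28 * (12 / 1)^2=887908674818767392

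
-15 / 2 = -7.50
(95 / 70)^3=6859 / 2744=2.50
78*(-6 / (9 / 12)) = -624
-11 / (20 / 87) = -47.85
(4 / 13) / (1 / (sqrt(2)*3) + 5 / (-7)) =-2520 / 5213-588*sqrt(2) / 5213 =-0.64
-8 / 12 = -0.67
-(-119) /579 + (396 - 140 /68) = 3879586 /9843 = 394.15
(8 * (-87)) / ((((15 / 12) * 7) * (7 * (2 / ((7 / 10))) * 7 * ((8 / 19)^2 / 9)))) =-282663 / 9800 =-28.84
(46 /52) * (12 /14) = 69 /91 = 0.76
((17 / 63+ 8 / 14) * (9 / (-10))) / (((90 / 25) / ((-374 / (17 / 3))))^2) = -32065 / 126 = -254.48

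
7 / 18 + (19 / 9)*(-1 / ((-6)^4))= 4517 / 11664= 0.39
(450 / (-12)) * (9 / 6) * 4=-225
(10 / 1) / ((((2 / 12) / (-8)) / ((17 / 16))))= -510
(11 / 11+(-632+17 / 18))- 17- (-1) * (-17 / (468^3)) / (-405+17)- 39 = -27285289769071 / 39771254016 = -686.06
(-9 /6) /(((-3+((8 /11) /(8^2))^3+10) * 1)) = -1022208 /4770305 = -0.21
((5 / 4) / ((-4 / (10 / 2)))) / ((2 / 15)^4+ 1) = -1265625 / 810256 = -1.56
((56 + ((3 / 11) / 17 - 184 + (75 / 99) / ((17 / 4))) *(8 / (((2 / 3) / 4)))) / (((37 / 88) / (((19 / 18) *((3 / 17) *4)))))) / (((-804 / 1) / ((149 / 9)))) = 2062689248 / 6447879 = 319.90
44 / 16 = 11 / 4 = 2.75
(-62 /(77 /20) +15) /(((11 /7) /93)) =-65.33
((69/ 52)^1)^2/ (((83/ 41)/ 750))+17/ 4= 73677293/ 112216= 656.57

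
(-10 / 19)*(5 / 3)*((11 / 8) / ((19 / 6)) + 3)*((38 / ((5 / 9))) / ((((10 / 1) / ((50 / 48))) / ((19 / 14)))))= -6525 / 224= -29.13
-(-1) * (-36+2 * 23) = 10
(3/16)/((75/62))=31/200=0.16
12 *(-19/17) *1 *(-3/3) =228/17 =13.41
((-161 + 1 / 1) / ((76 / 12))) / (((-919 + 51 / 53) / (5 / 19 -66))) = -1985910 / 1097801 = -1.81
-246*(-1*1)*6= 1476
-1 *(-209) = 209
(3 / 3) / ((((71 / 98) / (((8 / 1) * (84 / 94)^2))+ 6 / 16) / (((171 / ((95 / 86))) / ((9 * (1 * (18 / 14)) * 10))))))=46252864 / 16886375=2.74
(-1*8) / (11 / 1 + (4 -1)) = -0.57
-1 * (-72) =72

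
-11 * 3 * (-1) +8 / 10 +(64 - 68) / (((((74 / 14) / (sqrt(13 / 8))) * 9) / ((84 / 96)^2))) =169 / 5 - 343 * sqrt(26) / 21312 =33.72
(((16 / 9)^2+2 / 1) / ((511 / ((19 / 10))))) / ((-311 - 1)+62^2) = 3971 / 730965060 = 0.00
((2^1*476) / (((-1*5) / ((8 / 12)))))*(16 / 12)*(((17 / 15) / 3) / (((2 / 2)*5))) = -12.79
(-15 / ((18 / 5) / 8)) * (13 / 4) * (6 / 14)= -325 / 7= -46.43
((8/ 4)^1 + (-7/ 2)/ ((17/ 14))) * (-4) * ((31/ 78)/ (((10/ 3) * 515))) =0.00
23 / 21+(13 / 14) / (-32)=1433 / 1344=1.07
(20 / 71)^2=400 / 5041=0.08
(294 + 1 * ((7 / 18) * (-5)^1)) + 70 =6517 / 18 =362.06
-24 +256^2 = 65512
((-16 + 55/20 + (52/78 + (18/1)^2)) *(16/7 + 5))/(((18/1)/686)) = 3112921/36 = 86470.03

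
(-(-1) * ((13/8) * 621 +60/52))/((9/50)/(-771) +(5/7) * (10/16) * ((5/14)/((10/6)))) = 22052231950/2083029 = 10586.62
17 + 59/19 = 382/19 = 20.11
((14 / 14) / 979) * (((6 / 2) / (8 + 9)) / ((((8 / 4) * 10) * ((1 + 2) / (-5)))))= -1 / 66572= -0.00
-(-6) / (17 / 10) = 60 / 17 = 3.53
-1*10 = -10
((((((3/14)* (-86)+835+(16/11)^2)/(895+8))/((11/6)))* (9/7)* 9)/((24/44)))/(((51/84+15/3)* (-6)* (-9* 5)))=1386856/200133395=0.01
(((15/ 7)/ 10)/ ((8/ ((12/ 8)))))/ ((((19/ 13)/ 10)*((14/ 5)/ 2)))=2925/ 14896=0.20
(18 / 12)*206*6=1854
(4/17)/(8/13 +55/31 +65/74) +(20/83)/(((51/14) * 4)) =36524702/412535481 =0.09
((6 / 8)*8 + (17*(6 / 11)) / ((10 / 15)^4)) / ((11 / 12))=57.76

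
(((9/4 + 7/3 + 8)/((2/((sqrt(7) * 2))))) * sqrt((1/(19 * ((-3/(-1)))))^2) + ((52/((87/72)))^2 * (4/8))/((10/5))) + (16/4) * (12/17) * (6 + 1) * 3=151 * sqrt(7)/684 + 7467120/14297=522.87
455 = 455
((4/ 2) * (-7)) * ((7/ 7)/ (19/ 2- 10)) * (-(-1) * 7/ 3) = 196/ 3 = 65.33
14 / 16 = 0.88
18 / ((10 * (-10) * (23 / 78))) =-351 / 575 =-0.61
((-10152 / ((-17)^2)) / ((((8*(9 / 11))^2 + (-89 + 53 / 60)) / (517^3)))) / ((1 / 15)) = 1608313649.91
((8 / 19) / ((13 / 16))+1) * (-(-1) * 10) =15.18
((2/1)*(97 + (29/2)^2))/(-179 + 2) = -1229/354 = -3.47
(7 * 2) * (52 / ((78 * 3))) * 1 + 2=46 / 9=5.11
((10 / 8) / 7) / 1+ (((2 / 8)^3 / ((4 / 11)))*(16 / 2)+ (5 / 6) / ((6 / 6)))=911 / 672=1.36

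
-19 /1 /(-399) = 0.05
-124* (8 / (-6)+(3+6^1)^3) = -270692 / 3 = -90230.67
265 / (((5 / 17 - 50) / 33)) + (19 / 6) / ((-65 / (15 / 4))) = -238111 / 1352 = -176.12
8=8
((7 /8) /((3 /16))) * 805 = 3756.67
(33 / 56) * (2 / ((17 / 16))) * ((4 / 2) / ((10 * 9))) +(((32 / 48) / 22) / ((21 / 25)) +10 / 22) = 4336 / 8415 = 0.52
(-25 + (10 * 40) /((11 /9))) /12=3325 /132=25.19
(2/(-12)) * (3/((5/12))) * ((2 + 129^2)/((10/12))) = -599148/25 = -23965.92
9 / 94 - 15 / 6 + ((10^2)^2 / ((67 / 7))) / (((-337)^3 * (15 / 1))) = -869289696889 / 361562697591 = -2.40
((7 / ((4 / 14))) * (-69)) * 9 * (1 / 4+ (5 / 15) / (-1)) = 10143 / 8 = 1267.88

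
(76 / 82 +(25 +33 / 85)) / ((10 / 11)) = 504394 / 17425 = 28.95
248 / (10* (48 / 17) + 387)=4216 / 7059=0.60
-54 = -54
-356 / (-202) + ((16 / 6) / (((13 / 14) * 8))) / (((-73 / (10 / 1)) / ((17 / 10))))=482728 / 287547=1.68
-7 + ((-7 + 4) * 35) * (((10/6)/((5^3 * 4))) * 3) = -161/20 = -8.05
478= 478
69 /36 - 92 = -1081 /12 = -90.08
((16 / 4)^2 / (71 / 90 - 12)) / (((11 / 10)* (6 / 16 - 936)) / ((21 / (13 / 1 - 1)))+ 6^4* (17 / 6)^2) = -0.00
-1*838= -838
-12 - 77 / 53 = -13.45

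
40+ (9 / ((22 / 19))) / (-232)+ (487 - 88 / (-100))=67353213 / 127600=527.85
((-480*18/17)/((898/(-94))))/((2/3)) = 609120/7633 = 79.80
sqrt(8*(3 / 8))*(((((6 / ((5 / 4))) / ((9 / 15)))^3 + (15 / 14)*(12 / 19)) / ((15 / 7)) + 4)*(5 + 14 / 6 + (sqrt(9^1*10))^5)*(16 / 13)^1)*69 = 561263296*sqrt(3) / 3705 + 123988164480*sqrt(30) / 247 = 2749700221.04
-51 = -51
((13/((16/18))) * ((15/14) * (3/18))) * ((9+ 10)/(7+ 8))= 741/224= 3.31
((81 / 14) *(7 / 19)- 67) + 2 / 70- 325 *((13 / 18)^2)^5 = -183747857662052069 / 2374360705704960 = -77.39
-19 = -19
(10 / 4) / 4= 5 / 8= 0.62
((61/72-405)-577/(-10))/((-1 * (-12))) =-124723/4320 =-28.87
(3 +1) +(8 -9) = 3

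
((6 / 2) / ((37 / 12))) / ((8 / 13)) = 1.58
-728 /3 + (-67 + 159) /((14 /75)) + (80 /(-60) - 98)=1056 /7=150.86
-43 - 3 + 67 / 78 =-3521 / 78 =-45.14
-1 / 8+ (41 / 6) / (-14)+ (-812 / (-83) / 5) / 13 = -0.46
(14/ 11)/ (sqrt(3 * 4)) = 7 * sqrt(3)/ 33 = 0.37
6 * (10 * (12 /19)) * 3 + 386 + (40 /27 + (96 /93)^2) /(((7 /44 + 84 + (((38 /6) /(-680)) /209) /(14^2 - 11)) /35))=28749507422610694 /57413644170219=500.74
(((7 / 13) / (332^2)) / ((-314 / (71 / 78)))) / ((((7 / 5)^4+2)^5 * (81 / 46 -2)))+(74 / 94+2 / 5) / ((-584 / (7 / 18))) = -1698264655598864537234344084889 / 2148109160377637877325938988544160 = -0.00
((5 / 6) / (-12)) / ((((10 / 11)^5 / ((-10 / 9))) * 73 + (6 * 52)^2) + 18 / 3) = -161051 / 225673125840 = -0.00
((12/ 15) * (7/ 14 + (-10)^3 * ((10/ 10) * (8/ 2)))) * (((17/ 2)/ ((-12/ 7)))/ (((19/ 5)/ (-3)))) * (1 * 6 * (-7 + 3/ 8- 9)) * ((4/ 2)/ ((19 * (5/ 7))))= 26301975/ 152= 173039.31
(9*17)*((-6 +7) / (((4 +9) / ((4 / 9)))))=68 / 13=5.23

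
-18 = -18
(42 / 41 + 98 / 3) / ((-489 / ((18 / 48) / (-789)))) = 518 / 15818661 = 0.00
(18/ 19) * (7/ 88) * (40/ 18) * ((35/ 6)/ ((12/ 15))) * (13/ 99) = 0.16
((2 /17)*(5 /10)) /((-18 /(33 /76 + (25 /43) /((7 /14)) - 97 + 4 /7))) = 2169367 /7000056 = 0.31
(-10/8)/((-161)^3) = 5/16693124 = 0.00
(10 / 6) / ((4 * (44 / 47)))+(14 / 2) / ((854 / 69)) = 32551 / 32208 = 1.01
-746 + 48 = -698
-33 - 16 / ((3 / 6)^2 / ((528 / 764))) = -14751 / 191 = -77.23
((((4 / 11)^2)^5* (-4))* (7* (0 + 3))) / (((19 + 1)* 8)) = -2752512 / 129687123005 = -0.00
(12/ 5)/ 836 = 3/ 1045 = 0.00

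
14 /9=1.56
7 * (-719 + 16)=-4921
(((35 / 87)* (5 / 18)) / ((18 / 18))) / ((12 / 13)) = 2275 / 18792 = 0.12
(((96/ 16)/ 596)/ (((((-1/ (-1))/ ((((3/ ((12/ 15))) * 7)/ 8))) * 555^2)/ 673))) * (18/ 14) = 6057/ 65273920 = 0.00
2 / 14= 1 / 7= 0.14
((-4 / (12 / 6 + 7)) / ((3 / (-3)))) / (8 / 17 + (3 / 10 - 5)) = -680 / 6471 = -0.11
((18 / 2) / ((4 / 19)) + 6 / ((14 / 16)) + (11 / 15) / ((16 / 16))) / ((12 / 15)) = 21143 / 336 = 62.93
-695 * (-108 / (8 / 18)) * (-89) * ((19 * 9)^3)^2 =-375800840583334688565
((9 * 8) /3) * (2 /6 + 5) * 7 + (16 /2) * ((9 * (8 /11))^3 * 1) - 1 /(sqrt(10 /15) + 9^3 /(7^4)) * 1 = 41522148481937 /13223856349 - 5764801 * sqrt(6) /9935279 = 3138.52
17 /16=1.06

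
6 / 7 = 0.86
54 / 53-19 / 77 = 3151 / 4081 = 0.77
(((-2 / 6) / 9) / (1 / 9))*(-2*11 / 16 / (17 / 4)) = 11 / 102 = 0.11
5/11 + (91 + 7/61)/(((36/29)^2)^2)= 21877014329/563511168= 38.82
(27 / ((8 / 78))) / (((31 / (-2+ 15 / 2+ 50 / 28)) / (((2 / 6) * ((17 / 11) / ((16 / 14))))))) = 304317 / 10912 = 27.89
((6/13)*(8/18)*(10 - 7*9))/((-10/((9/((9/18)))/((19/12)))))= 15264/1235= 12.36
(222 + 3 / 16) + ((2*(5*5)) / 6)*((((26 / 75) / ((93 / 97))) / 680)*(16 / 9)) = 2276364979 / 10244880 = 222.20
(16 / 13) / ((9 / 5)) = 80 / 117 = 0.68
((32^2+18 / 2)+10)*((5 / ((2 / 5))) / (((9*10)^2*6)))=1043 / 3888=0.27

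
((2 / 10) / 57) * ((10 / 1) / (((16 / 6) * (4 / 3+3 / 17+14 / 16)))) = 102 / 18487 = 0.01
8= 8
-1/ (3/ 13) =-4.33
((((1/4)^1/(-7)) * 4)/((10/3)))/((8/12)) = -9/140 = -0.06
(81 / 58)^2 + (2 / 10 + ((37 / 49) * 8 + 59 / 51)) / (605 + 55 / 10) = 100719103547 / 51322512780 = 1.96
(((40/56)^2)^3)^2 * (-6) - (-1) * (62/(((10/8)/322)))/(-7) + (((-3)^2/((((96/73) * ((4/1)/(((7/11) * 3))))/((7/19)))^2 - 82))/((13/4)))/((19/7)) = -722691558069679720511048/316727577772146168355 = -2281.74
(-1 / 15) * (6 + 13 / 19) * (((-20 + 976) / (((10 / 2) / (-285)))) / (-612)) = -39.68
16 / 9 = 1.78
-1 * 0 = 0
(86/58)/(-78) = -0.02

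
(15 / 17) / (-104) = -15 / 1768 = -0.01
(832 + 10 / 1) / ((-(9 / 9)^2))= -842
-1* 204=-204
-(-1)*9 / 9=1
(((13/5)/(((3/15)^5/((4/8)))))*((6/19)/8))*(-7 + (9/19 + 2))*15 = -15721875/1444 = -10887.73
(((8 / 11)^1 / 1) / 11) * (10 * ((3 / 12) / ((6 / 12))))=40 / 121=0.33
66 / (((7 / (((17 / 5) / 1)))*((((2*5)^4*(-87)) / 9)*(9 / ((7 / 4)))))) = -187 / 2900000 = -0.00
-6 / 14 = -3 / 7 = -0.43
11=11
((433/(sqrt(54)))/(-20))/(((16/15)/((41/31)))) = -17753* sqrt(6)/11904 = -3.65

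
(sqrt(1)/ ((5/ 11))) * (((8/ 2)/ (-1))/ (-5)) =44/ 25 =1.76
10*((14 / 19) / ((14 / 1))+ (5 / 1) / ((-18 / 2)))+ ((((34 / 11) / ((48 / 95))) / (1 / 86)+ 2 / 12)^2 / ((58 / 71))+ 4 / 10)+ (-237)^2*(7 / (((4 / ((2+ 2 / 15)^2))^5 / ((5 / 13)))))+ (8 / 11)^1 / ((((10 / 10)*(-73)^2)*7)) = 8317583629840282319245545667 / 13257881618794312500000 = 627368.98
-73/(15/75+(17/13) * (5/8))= -37960/529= -71.76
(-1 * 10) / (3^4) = -10 / 81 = -0.12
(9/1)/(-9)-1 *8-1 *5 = -14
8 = 8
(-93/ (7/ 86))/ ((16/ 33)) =-131967/ 56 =-2356.55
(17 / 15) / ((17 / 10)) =2 / 3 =0.67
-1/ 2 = -0.50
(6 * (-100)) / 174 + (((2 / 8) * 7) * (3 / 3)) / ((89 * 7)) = -35571 / 10324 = -3.45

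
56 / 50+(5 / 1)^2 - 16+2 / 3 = 10.79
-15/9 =-1.67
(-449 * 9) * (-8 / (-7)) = -32328 / 7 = -4618.29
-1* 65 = -65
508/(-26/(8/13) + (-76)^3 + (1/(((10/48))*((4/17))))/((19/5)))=-38608/33364979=-0.00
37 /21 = 1.76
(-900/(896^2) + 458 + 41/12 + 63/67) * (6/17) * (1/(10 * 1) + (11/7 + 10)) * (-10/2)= -9522.98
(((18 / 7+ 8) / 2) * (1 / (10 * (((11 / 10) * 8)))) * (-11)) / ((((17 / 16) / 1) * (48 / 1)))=-37 / 2856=-0.01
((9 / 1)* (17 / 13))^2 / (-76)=-23409 / 12844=-1.82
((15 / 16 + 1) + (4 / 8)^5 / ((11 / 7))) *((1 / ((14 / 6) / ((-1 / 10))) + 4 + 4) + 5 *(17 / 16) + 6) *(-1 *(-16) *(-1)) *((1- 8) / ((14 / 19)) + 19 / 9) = 1426919 / 320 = 4459.12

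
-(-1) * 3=3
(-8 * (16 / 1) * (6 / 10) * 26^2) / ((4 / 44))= -571084.80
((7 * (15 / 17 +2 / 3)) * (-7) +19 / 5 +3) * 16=-281936 / 255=-1105.63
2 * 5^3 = 250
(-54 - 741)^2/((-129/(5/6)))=-351125/86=-4082.85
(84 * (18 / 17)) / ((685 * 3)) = 504 / 11645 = 0.04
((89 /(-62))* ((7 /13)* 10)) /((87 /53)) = -165095 /35061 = -4.71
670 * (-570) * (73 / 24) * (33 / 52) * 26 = -76666425 / 4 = -19166606.25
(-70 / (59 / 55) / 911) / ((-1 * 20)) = 385 / 107498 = 0.00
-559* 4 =-2236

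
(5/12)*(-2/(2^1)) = -5/12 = -0.42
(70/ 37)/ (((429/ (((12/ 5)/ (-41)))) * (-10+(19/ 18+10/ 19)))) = 19152/ 624544349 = 0.00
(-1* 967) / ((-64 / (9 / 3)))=2901 / 64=45.33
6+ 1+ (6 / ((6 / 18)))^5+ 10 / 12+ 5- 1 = 11337479 / 6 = 1889579.83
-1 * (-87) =87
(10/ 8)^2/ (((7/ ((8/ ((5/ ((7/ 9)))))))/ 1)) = 0.28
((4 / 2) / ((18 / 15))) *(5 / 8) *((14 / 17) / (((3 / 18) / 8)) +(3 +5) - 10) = 7975 / 204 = 39.09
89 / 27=3.30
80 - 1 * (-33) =113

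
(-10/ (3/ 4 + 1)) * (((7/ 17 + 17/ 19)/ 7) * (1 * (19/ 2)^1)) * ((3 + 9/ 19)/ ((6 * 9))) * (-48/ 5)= 297088/ 47481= 6.26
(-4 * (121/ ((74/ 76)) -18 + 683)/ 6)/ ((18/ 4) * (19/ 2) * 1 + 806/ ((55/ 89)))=-0.39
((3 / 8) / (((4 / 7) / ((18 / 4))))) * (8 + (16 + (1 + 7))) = 189 / 2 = 94.50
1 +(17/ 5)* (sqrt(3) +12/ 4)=17* sqrt(3)/ 5 +56/ 5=17.09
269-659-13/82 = -31993/82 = -390.16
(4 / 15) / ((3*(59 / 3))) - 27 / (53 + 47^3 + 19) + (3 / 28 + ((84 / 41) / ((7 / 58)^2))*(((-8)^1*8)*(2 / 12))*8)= -36197766806977 / 3015864060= -12002.45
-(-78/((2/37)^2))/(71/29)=10903.80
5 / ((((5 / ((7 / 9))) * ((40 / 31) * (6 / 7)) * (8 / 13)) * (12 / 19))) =375193 / 207360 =1.81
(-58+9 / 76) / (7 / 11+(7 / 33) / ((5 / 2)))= -725835 / 9044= -80.26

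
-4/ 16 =-1/ 4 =-0.25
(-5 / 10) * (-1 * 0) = 0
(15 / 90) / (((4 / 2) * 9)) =1 / 108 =0.01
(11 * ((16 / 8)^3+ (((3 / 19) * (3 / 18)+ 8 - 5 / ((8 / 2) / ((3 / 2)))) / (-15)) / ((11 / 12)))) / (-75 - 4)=-1.05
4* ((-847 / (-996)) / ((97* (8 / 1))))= 847 / 193224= 0.00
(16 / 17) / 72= 2 / 153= 0.01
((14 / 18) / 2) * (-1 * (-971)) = 6797 / 18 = 377.61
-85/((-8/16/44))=7480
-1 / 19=-0.05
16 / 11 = 1.45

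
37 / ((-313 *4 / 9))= -333 / 1252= -0.27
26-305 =-279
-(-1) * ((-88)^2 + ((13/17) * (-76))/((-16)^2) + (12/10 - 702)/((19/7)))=773709911/103360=7485.58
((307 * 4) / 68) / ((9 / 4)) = 1228 / 153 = 8.03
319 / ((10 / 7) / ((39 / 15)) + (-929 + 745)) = -29029 / 16694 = -1.74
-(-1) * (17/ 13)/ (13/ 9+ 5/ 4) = 612/ 1261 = 0.49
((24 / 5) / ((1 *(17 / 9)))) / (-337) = -216 / 28645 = -0.01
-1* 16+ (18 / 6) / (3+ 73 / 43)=-3103 / 202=-15.36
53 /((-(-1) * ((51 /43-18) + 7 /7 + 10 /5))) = -2279 /594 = -3.84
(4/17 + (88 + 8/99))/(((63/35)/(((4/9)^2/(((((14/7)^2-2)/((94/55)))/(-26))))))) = -2906131072/13495977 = -215.33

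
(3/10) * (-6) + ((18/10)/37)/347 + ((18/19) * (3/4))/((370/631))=-0.59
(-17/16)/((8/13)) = -221/128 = -1.73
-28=-28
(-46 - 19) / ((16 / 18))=-585 / 8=-73.12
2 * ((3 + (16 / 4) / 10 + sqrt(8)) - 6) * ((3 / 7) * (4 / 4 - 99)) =1092 / 5 - 168 * sqrt(2) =-19.19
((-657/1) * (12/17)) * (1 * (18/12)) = -695.65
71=71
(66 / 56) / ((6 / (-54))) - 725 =-20597 / 28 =-735.61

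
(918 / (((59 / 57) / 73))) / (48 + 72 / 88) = 14005926 / 10561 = 1326.19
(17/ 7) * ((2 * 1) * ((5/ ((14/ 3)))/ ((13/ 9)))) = 3.60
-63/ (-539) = 9/ 77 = 0.12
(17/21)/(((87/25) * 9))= 425/16443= 0.03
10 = 10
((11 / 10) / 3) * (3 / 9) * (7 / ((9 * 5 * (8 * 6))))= 77 / 194400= 0.00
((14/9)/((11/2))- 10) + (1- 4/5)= -4711/495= -9.52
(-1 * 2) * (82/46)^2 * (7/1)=-23534/529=-44.49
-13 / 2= -6.50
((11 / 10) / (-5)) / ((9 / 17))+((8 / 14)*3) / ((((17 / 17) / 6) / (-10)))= -325309 / 3150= -103.27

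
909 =909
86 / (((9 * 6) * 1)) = 43 / 27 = 1.59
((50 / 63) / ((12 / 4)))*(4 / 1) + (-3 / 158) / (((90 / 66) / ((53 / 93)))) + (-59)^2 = 16117052681 / 4628610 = 3482.05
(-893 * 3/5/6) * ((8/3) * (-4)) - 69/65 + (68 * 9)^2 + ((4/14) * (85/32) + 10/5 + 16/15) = 546726977/1456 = 375499.30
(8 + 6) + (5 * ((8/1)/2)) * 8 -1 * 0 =174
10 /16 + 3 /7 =59 /56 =1.05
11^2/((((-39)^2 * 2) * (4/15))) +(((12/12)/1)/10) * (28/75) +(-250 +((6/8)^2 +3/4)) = -251980019/1014000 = -248.50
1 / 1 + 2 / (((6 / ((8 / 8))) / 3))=2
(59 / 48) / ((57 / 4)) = 59 / 684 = 0.09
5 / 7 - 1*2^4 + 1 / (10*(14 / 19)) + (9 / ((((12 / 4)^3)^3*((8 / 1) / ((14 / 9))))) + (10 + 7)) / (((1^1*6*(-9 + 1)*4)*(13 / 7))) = -14932862489 / 982575360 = -15.20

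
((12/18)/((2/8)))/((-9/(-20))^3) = 64000/2187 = 29.26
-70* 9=-630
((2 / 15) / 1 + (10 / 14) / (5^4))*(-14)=-706 / 375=-1.88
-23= -23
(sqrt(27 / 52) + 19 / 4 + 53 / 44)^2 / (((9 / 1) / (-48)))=-905440 / 4719 - 1048 * sqrt(39) / 143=-237.64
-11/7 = -1.57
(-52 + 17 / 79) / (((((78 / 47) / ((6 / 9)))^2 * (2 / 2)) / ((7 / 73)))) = -63259133 / 78944463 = -0.80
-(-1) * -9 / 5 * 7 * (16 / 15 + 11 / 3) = -1491 / 25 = -59.64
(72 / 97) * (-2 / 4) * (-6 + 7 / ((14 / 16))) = -72 / 97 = -0.74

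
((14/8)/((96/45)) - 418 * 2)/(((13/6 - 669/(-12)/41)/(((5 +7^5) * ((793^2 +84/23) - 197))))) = -19977220520679339/7981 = -2503097421460.89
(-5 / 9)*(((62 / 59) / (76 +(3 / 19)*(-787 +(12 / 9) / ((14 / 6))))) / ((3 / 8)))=329840 / 10206351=0.03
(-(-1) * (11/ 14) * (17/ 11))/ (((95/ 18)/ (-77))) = -1683/ 95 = -17.72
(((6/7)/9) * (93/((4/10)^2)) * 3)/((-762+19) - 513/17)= -1275/5936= -0.21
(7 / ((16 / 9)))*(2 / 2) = 63 / 16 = 3.94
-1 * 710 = -710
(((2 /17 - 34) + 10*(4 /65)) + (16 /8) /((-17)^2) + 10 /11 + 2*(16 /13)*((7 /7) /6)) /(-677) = 3960040 /83935137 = 0.05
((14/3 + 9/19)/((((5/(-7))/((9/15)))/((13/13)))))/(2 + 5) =-293/475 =-0.62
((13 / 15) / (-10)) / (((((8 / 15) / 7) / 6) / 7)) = -47.78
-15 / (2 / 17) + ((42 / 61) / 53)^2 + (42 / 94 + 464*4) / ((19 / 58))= 103411114526441 / 18667788154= 5539.55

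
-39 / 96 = -13 / 32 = -0.41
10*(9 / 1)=90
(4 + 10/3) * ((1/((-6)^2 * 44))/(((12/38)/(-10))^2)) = 9025/1944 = 4.64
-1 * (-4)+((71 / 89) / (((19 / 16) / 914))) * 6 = 3688.11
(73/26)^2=5329/676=7.88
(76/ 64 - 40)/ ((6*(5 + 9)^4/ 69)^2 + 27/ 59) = -19382031/ 5572579703984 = -0.00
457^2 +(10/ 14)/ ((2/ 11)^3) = 11702199/ 56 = 208967.84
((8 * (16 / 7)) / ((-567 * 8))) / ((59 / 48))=-256 / 78057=-0.00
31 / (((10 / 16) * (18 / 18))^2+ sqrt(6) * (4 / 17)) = -14334400 / 212591+ 8634368 * sqrt(6) / 212591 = 32.06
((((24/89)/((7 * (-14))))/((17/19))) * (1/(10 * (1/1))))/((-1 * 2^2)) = 57/741370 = 0.00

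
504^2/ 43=254016/ 43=5907.35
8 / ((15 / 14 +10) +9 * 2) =112 / 407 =0.28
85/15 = 17/3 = 5.67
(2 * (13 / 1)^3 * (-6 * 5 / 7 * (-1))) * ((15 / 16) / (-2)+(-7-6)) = -14203605 / 56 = -253635.80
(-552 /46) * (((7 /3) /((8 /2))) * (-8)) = 56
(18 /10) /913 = 9 /4565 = 0.00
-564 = -564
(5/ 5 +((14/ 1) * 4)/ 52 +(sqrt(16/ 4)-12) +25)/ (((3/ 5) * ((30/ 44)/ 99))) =53724/ 13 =4132.62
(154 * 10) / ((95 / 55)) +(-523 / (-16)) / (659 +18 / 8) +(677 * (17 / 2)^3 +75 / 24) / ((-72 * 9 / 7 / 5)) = -2809058718499 / 130260960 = -21564.86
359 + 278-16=621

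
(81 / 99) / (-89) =-9 / 979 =-0.01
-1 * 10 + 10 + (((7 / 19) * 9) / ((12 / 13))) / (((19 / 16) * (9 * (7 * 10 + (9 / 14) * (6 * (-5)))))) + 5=1924873 / 384465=5.01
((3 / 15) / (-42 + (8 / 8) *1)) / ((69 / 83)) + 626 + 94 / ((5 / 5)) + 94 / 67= 683678869 / 947715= 721.40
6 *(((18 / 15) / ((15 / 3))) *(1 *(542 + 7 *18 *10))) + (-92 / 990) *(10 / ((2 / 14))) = 6406228 / 2475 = 2588.37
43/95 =0.45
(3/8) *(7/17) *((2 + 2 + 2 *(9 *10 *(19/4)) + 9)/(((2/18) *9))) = 4557/34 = 134.03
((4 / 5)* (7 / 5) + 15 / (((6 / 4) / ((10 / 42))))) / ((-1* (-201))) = 1838 / 105525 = 0.02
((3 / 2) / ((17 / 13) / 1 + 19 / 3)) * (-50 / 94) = -2925 / 28012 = -0.10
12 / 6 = 2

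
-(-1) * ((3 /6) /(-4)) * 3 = -3 /8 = -0.38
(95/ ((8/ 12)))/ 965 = 0.15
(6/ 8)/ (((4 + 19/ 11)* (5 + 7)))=11/ 1008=0.01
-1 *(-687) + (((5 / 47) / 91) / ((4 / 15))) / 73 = 857983383 / 1248884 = 687.00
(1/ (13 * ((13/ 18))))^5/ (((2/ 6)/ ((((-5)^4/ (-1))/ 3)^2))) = 246037500000/ 137858491849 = 1.78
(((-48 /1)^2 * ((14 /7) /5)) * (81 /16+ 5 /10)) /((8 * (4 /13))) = 10413 /5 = 2082.60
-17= -17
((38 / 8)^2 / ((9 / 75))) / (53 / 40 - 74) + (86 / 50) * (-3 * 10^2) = -476063 / 918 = -518.59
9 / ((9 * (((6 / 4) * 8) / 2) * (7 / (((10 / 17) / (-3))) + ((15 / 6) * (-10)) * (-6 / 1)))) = 5 / 3429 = 0.00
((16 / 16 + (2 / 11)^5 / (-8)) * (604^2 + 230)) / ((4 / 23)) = 2098962.37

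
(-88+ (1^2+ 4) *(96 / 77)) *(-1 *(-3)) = -18888 / 77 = -245.30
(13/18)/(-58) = -13/1044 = -0.01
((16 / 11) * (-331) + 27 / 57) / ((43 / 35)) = -3518375 / 8987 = -391.50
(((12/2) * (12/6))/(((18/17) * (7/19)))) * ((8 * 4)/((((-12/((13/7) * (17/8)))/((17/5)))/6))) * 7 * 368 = -1786288192/105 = -17012268.50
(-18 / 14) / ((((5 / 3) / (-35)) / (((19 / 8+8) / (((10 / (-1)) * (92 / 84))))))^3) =-63051368179149 / 6229504000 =-10121.41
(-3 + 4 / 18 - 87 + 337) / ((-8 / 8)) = -2225 / 9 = -247.22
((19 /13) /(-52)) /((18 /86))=-817 /6084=-0.13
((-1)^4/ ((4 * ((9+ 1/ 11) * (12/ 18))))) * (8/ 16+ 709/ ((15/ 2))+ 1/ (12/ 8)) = 31581/ 8000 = 3.95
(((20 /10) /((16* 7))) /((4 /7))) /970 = 1 /31040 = 0.00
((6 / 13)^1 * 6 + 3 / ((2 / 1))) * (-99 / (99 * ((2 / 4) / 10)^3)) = -444000 / 13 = -34153.85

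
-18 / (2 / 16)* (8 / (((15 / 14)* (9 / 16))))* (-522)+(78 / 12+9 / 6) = 4988968 / 5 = 997793.60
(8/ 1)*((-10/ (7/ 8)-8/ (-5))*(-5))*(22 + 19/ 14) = 449952/ 49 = 9182.69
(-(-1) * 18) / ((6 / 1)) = 3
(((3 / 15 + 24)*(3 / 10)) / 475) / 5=363 / 118750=0.00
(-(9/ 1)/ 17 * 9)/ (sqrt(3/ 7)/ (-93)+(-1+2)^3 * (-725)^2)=-0.00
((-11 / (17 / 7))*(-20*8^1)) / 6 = 6160 / 51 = 120.78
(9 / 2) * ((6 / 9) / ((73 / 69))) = 207 / 73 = 2.84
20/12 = 5/3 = 1.67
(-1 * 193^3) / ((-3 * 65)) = 7189057 / 195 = 36866.96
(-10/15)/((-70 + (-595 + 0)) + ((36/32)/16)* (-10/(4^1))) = 512/510855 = 0.00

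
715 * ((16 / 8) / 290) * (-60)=-8580 / 29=-295.86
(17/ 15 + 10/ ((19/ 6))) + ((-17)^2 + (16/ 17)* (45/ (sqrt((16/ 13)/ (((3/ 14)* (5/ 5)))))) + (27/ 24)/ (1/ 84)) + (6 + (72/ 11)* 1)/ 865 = 90* sqrt(546)/ 119 + 84131351/ 216942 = 405.48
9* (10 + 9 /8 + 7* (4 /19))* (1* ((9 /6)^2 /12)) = 21.26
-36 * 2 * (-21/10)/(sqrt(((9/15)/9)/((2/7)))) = 313.01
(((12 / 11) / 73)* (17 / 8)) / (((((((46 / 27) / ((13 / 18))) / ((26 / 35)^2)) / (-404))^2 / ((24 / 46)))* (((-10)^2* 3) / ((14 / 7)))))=361605918104496 / 366531445328125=0.99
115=115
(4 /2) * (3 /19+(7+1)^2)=2438 /19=128.32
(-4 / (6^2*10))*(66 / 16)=-11 / 240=-0.05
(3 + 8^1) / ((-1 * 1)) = -11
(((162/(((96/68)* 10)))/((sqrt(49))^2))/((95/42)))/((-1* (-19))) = 1377/252700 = 0.01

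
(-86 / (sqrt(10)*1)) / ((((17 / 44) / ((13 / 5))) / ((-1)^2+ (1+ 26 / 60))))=-897754*sqrt(10) / 6375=-445.33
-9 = -9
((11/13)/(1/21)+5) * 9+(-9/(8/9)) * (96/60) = 12267/65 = 188.72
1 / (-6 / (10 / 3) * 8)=-5 / 72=-0.07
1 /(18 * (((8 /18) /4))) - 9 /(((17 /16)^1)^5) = -17454511 /2839714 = -6.15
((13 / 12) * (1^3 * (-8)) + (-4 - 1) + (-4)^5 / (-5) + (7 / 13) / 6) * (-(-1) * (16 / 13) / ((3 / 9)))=596616 / 845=706.05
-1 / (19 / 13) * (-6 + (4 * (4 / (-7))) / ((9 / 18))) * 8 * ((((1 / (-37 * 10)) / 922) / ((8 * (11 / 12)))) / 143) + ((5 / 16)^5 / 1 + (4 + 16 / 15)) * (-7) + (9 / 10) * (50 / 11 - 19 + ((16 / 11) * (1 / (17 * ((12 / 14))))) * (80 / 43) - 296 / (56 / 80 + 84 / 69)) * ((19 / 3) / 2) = -308177317930712407169 / 597096500680458240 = -516.13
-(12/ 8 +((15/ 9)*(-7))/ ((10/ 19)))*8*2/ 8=124/ 3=41.33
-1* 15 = -15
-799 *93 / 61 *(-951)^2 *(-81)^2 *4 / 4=-440921016027027 / 61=-7228213377492.25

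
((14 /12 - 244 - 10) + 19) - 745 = -5873 /6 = -978.83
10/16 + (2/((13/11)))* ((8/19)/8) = 1411/1976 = 0.71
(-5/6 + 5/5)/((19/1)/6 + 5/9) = 3/67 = 0.04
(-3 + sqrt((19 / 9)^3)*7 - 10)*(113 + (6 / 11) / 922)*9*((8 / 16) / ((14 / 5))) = -167610105 / 70994 + 27218735*sqrt(19) / 30426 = 1538.51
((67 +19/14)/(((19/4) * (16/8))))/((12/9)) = 2871/532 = 5.40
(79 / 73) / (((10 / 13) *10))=1027 / 7300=0.14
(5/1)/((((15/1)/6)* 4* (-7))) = -1/14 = -0.07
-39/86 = -0.45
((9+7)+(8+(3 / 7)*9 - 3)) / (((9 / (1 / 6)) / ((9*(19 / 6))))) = 551 / 42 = 13.12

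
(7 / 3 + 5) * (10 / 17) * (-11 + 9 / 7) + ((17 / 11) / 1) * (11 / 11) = -9323 / 231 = -40.36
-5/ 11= -0.45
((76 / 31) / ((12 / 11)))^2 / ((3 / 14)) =611534 / 25947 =23.57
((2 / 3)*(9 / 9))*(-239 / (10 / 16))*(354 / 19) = -451232 / 95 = -4749.81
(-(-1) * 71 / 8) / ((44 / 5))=355 / 352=1.01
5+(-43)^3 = -79502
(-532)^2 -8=283016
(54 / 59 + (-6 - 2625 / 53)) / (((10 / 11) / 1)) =-60.07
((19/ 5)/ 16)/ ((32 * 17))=19/ 43520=0.00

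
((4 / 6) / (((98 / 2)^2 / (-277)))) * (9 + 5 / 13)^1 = -67588 / 93639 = -0.72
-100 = -100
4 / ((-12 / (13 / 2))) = -2.17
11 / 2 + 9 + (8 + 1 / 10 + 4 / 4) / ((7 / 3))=18.40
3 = 3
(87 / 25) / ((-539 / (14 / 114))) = -29 / 36575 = -0.00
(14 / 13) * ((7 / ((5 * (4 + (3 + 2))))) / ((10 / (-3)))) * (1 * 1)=-49 / 975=-0.05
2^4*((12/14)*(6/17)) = 576/119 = 4.84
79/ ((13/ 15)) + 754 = 10987/ 13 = 845.15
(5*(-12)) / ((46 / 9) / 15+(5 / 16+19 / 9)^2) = -6220800 / 644333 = -9.65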